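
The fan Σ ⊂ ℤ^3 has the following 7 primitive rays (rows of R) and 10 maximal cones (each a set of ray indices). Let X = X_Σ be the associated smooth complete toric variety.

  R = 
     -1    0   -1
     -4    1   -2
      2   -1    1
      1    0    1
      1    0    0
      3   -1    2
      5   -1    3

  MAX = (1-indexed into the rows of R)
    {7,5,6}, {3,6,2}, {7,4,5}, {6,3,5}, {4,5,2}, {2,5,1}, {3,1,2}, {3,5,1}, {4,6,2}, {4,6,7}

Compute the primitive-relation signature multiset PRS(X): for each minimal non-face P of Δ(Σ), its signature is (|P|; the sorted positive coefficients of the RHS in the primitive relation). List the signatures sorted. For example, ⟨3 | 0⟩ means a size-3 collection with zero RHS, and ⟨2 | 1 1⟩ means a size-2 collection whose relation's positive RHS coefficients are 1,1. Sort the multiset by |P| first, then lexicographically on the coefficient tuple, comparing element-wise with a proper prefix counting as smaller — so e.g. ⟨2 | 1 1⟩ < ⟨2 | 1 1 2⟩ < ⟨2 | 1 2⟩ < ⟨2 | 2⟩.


Σ has 9 primitive collections:

  P = {1,4}:  v_{1} + v_{4} = 0 — sig = ⟨2 | 0⟩
  P = {1,6}:  v_{1} + v_{6} = v_{3} — sig = ⟨2 | 1⟩
  P = {2,7}:  v_{2} + v_{7} = v_{4} — sig = ⟨2 | 1⟩
  P = {3,4}:  v_{3} + v_{4} = v_{6} — sig = ⟨2 | 1⟩
  P = {1,7}:  v_{1} + v_{7} = v_{5} + v_{6} — sig = ⟨2 | 1 1⟩
  P = {3,7}:  v_{3} + v_{7} = v_{5} + 2·v_{6} — sig = ⟨2 | 1 2⟩
  P = {2,5,6}:  v_{2} + v_{5} + v_{6} = 0 — sig = ⟨3 | 0⟩
  P = {2,3,5}:  v_{2} + v_{3} + v_{5} = v_{1} — sig = ⟨3 | 1⟩
  P = {4,5,6}:  v_{4} + v_{5} + v_{6} = v_{7} — sig = ⟨3 | 1⟩

Signatures (|P|; sorted positive RHS coefficients), sorted:
{ ⟨2 | 0⟩,  ⟨2 | 1⟩ ×3,  ⟨2 | 1 1⟩,  ⟨2 | 1 2⟩,  ⟨3 | 0⟩,  ⟨3 | 1⟩ ×2 }


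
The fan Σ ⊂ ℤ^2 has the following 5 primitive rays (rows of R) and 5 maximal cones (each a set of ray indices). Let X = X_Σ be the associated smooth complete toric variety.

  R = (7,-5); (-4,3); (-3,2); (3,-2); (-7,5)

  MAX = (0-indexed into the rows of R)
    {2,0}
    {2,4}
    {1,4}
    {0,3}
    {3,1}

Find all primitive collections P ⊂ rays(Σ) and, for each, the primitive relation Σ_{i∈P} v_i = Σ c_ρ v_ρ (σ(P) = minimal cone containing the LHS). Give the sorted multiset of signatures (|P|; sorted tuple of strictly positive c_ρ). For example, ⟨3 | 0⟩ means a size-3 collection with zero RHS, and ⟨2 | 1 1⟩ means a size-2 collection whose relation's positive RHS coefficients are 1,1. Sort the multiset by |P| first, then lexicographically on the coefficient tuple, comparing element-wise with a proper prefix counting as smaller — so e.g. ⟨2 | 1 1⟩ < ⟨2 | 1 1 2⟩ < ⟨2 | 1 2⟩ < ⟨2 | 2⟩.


Minimal non-faces — 5 found among 5 rays, 5 max cones:

  P = {0,4}:  v_{0} + v_{4} = 0 — sig = ⟨2 | 0⟩
  P = {2,3}:  v_{2} + v_{3} = 0 — sig = ⟨2 | 0⟩
  P = {0,1}:  v_{0} + v_{1} = v_{3} — sig = ⟨2 | 1⟩
  P = {1,2}:  v_{1} + v_{2} = v_{4} — sig = ⟨2 | 1⟩
  P = {3,4}:  v_{3} + v_{4} = v_{1} — sig = ⟨2 | 1⟩

Signatures (|P|; sorted positive RHS coefficients), sorted:
    ⟨2 | 0⟩
    ⟨2 | 0⟩
    ⟨2 | 1⟩
    ⟨2 | 1⟩
    ⟨2 | 1⟩


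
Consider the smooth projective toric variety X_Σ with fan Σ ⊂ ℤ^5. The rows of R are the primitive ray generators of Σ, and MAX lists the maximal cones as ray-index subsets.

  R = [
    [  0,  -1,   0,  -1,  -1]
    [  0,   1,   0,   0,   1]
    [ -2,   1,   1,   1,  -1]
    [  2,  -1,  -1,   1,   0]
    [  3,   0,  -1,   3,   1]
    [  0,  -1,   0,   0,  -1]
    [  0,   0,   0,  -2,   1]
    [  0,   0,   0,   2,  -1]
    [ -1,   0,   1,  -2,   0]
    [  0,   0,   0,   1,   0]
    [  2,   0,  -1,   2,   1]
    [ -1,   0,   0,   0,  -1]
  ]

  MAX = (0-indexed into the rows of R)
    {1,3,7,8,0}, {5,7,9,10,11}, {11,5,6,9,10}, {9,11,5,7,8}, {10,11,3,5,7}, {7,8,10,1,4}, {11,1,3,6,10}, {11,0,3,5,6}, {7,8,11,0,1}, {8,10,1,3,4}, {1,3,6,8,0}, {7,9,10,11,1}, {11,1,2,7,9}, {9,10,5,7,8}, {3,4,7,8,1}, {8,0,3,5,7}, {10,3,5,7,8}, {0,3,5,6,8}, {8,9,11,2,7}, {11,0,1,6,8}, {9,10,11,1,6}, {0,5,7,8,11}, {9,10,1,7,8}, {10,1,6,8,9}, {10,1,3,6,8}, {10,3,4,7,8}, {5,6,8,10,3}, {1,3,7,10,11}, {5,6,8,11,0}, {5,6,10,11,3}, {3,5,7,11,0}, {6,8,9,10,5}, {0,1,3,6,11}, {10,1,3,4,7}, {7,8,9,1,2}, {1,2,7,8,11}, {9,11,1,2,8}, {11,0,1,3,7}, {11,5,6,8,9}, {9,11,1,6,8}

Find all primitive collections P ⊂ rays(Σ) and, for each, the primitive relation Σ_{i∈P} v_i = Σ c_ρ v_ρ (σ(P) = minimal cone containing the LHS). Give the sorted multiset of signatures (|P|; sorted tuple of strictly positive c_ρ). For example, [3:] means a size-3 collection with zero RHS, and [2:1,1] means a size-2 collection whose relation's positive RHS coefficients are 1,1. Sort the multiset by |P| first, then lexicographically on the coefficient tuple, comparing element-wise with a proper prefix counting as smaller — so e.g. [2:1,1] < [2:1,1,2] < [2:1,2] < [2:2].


The 20 primitive collections of Σ (r=12, n=5):

  P = {1,5}:  v_{1} + v_{5} = 0 ; sig = [2:]
  P = {6,7}:  v_{6} + v_{7} = 0 ; sig = [2:]
  P = {0,9}:  v_{0} + v_{9} = v_{5} ; sig = [2:1]
  P = {0,10}:  v_{0} + v_{10} = v_{3} ; sig = [2:1]
  P = {2,3}:  v_{2} + v_{3} = v_{7} ; sig = [2:1]
  P = {3,9}:  v_{3} + v_{9} = v_{5} + v_{10} ; sig = [2:1,1]
  P = {0,2}:  v_{0} + v_{2} = v_{7} + v_{8} + v_{11} ; sig = [2:1,1,1]
  P = {2,10}:  v_{2} + v_{10} = v_{1} + v_{7} + v_{9} ; sig = [2:1,1,1]
  P = {4,11}:  v_{4} + v_{11} = v_{1} + v_{3} + v_{7} ; sig = [2:1,1,1]
  P = {2,5}:  v_{2} + v_{5} = v_{7} + v_{8} + v_{9} + v_{11} ; sig = [2:1,1,1,1]
  P = {2,6}:  v_{2} + v_{6} = v_{1} + v_{8} + v_{9} + v_{11} ; sig = [2:1,1,1,1]
  P = {4,5}:  v_{4} + v_{5} = v_{3} + v_{7} + v_{8} + v_{10} ; sig = [2:1,1,1,1]
  P = {4,6}:  v_{4} + v_{6} = v_{1} + v_{3} + v_{8} + v_{10} ; sig = [2:1,1,1,1]
  P = {0,4}:  v_{0} + v_{4} = v_{1} + 2·v_{3} + v_{7} + v_{8} ; sig = [2:1,1,1,2]
  P = {2,4}:  v_{2} + v_{4} = v_{1} + 2·v_{7} + v_{8} + v_{10} ; sig = [2:1,1,1,2]
  P = {4,9}:  v_{4} + v_{9} = v_{7} + v_{8} + 2·v_{10} ; sig = [2:1,1,2]
  P = {8,10,11}:  v_{8} + v_{10} + v_{11} = 0 ; sig = [3:]
  P = {3,8,11}:  v_{3} + v_{8} + v_{11} = v_{0} ; sig = [3:1]
  P = {1,3,7,8,10}:  v_{1} + v_{3} + v_{7} + v_{8} + v_{10} = v_{4} ; sig = [5:1]
  P = {1,7,8,9,11}:  v_{1} + v_{7} + v_{8} + v_{9} + v_{11} = v_{2} ; sig = [5:1]

Sorted signature multiset PRS(X):
{ [2:] ×2,  [2:1] ×3,  [2:1,1],  [2:1,1,1] ×3,  [2:1,1,1,1] ×4,  [2:1,1,1,2] ×2,  [2:1,1,2],  [3:],  [3:1],  [5:1] ×2 }


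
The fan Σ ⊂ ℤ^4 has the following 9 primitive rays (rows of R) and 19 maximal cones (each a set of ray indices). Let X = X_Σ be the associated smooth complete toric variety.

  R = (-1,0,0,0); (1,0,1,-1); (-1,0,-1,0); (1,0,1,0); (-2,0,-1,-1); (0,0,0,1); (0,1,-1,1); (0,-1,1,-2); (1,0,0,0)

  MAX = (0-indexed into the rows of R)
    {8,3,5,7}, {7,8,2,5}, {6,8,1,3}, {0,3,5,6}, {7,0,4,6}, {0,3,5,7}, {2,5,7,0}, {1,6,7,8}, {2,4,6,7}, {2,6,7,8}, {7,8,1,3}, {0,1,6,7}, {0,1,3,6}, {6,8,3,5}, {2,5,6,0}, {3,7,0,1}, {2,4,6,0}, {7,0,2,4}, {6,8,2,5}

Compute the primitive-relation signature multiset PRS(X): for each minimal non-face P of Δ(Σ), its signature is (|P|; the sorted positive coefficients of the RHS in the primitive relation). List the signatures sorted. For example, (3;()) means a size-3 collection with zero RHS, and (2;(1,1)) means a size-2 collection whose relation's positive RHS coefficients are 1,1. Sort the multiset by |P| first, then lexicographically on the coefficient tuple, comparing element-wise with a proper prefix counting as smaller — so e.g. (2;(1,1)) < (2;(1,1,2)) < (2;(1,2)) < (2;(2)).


Σ has 11 primitive collections:

  {0,8}:  v_{0} + v_{8} = 0  so sig = (2;())
  {2,3}:  v_{2} + v_{3} = 0  so sig = (2;())
  {1,5}:  v_{1} + v_{5} = v_{3}  so sig = (2;(1))
  {1,2}:  v_{1} + v_{2} = v_{6} + v_{7}  so sig = (2;(1,1))
  {4,5}:  v_{4} + v_{5} = v_{0} + v_{2}  so sig = (2;(1,1))
  {3,4}:  v_{3} + v_{4} = v_{0} + v_{6} + v_{7}  so sig = (2;(1,1,1))
  {4,8}:  v_{4} + v_{8} = v_{2} + v_{6} + v_{7}  so sig = (2;(1,1,1))
  {1,4}:  v_{1} + v_{4} = v_{0} + 2·v_{6} + 2·v_{7}  so sig = (2;(1,2,2))
  {5,6,7}:  v_{5} + v_{6} + v_{7} = 0  so sig = (3;())
  {3,6,7}:  v_{3} + v_{6} + v_{7} = v_{1}  so sig = (3;(1))
  {0,2,6,7}:  v_{0} + v_{2} + v_{6} + v_{7} = v_{4}  so sig = (4;(1))

Hence PRS(X_Σ) =
    (2;())
    (2;())
    (2;(1))
    (2;(1,1))
    (2;(1,1))
    (2;(1,1,1))
    (2;(1,1,1))
    (2;(1,2,2))
    (3;())
    (3;(1))
    (4;(1))


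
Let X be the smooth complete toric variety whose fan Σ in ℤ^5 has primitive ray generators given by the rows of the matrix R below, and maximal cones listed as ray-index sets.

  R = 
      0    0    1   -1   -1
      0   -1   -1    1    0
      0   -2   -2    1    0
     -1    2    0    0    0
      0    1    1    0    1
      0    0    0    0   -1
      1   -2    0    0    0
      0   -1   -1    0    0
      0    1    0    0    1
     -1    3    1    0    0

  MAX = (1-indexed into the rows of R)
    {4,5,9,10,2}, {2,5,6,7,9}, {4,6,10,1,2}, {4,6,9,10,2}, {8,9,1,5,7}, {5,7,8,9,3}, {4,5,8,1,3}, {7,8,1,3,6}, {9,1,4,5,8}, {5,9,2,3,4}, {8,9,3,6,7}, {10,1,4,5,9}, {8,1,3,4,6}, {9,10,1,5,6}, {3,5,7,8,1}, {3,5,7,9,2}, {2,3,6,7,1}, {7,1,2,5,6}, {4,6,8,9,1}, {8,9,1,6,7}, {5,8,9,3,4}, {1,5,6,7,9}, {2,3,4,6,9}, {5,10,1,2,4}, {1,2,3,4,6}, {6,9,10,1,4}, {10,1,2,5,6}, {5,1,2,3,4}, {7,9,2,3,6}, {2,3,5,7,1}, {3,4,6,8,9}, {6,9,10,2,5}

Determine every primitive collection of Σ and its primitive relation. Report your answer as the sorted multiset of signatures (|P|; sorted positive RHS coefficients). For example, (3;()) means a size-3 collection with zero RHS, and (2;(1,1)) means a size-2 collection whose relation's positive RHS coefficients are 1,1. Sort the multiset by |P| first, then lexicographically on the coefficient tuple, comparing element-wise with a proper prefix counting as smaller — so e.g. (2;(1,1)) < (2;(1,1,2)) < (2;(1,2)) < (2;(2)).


Δ(Σ) — 10 vertices, 10 min non-faces:

  P = {4,7}:  v_{4} + v_{7} = 0  ⇒ sig = (2;())
  P = {2,8}:  v_{2} + v_{8} = v_{3}  ⇒ sig = (2;(1))
  P = {8,10}:  v_{8} + v_{10} = v_{4}  ⇒ sig = (2;(1))
  P = {3,10}:  v_{3} + v_{10} = v_{2} + v_{4}  ⇒ sig = (2;(1,1))
  P = {7,10}:  v_{7} + v_{10} = v_{5} + v_{6}  ⇒ sig = (2;(1,1))
  P = {1,2,9}:  v_{1} + v_{2} + v_{9} = 0  ⇒ sig = (3;())
  P = {5,6,8}:  v_{5} + v_{6} + v_{8} = 0  ⇒ sig = (3;())
  P = {1,3,9}:  v_{1} + v_{3} + v_{9} = v_{8}  ⇒ sig = (3;(1))
  P = {3,5,6}:  v_{3} + v_{5} + v_{6} = v_{2}  ⇒ sig = (3;(1))
  P = {4,5,6}:  v_{4} + v_{5} + v_{6} = v_{10}  ⇒ sig = (3;(1))

Sorted signature multiset PRS(X):
{ (2;()),  (2;(1)) ×2,  (2;(1,1)) ×2,  (3;()) ×2,  (3;(1)) ×3 }


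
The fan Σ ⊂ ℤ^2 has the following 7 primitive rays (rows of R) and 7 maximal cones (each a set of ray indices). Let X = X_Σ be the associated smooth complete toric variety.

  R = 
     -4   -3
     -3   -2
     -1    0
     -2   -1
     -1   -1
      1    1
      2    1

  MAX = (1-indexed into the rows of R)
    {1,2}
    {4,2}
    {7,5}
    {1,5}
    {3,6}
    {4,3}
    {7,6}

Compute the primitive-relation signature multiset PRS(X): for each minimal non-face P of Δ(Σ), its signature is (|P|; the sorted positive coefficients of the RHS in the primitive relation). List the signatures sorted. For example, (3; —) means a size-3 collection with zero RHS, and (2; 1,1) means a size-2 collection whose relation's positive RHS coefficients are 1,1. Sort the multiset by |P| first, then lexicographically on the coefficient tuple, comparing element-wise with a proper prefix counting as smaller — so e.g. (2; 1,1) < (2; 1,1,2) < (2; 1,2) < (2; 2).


Σ has 14 primitive collections:

  P={4,7}:  v_{4} + v_{7} = 0  ⇒ sig = (2; —)
  P={5,6}:  v_{5} + v_{6} = 0  ⇒ sig = (2; —)
  P={1,6}:  v_{1} + v_{6} = v_{2}  ⇒ sig = (2; 1)
  P={2,5}:  v_{2} + v_{5} = v_{1}  ⇒ sig = (2; 1)
  P={2,6}:  v_{2} + v_{6} = v_{4}  ⇒ sig = (2; 1)
  P={2,7}:  v_{2} + v_{7} = v_{5}  ⇒ sig = (2; 1)
  P={3,5}:  v_{3} + v_{5} = v_{4}  ⇒ sig = (2; 1)
  P={3,7}:  v_{3} + v_{7} = v_{6}  ⇒ sig = (2; 1)
  P={4,5}:  v_{4} + v_{5} = v_{2}  ⇒ sig = (2; 1)
  P={4,6}:  v_{4} + v_{6} = v_{3}  ⇒ sig = (2; 1)
  P={1,3}:  v_{1} + v_{3} = v_{2} + v_{4}  ⇒ sig = (2; 1,1)
  P={1,4}:  v_{1} + v_{4} = 2·v_{2}  ⇒ sig = (2; 2)
  P={1,7}:  v_{1} + v_{7} = 2·v_{5}  ⇒ sig = (2; 2)
  P={2,3}:  v_{2} + v_{3} = 2·v_{4}  ⇒ sig = (2; 2)

so the primitive-relation signature multiset is
[(2; —), (2; —), (2; 1), (2; 1), (2; 1), (2; 1), (2; 1), (2; 1), (2; 1), (2; 1), (2; 1,1), (2; 2), (2; 2), (2; 2)]


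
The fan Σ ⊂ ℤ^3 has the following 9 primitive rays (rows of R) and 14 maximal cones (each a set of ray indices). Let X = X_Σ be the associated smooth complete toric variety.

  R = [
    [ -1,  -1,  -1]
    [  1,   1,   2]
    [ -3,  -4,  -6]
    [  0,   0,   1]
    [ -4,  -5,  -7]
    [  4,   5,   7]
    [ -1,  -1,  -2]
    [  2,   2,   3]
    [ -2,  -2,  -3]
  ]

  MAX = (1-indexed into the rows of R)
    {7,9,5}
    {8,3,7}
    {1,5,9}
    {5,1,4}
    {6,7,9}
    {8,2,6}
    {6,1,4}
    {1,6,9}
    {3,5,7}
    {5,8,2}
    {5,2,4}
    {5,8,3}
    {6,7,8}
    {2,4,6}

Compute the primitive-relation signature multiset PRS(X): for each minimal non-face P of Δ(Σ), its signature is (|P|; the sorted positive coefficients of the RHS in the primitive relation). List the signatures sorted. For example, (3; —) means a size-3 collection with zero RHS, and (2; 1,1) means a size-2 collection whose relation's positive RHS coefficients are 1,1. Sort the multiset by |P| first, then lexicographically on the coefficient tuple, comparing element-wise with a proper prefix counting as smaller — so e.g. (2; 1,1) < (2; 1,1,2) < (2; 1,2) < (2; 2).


Minimal non-faces — 16 found among 9 rays, 14 max cones:

  P={2,7}:  v_{2} + v_{7} = 0  →  sig = (2; —)
  P={5,6}:  v_{5} + v_{6} = 0  →  sig = (2; —)
  P={8,9}:  v_{8} + v_{9} = 0  →  sig = (2; —)
  P={1,2}:  v_{1} + v_{2} = v_{4}  →  sig = (2; 1)
  P={1,3}:  v_{1} + v_{3} = v_{5}  →  sig = (2; 1)
  P={1,7}:  v_{1} + v_{7} = v_{9}  →  sig = (2; 1)
  P={1,8}:  v_{1} + v_{8} = v_{2}  →  sig = (2; 1)
  P={2,9}:  v_{2} + v_{9} = v_{1}  →  sig = (2; 1)
  P={4,7}:  v_{4} + v_{7} = v_{1}  →  sig = (2; 1)
  P={2,3}:  v_{2} + v_{3} = v_{5} + v_{8}  →  sig = (2; 1,1)
  P={3,4}:  v_{3} + v_{4} = v_{2} + v_{5}  →  sig = (2; 1,1)
  P={3,6}:  v_{3} + v_{6} = v_{7} + v_{8}  →  sig = (2; 1,1)
  P={3,9}:  v_{3} + v_{9} = v_{5} + v_{7}  →  sig = (2; 1,1)
  P={4,8}:  v_{4} + v_{8} = 2·v_{2}  →  sig = (2; 2)
  P={4,9}:  v_{4} + v_{9} = 2·v_{1}  →  sig = (2; 2)
  P={5,7,8}:  v_{5} + v_{7} + v_{8} = v_{3}  →  sig = (3; 1)

Signatures (|P|; sorted positive RHS coefficients), sorted:
    (2; —)
    (2; —)
    (2; —)
    (2; 1)
    (2; 1)
    (2; 1)
    (2; 1)
    (2; 1)
    (2; 1)
    (2; 1,1)
    (2; 1,1)
    (2; 1,1)
    (2; 1,1)
    (2; 2)
    (2; 2)
    (3; 1)


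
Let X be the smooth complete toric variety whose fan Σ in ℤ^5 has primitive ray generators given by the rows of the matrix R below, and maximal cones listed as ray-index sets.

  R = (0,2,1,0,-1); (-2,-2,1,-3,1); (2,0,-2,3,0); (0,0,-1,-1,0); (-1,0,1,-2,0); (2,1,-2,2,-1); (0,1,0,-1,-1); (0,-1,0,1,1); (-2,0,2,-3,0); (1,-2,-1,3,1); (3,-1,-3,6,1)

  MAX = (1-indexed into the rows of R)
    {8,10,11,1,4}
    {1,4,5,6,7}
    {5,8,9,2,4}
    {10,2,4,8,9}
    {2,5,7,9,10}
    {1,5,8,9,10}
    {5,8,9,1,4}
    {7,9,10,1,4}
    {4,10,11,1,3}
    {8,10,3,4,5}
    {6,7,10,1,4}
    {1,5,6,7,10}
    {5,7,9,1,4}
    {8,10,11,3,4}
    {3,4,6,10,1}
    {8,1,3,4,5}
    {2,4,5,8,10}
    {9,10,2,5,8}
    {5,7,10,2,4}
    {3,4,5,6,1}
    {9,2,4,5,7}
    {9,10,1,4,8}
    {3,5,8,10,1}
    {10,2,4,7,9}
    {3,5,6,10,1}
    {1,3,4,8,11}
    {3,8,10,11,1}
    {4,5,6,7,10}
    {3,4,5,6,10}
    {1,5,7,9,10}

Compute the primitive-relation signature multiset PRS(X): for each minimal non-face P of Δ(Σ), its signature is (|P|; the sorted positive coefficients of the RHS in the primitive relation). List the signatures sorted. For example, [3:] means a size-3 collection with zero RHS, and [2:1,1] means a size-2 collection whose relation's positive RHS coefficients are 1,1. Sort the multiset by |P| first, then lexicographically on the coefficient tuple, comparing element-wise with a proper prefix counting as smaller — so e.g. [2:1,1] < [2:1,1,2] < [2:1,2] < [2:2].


Minimal non-faces — 16 found among 11 rays, 30 max cones:

  {3,9}:  v_{3} + v_{9} = 0  ⟹  sig = [2:]
  {7,8}:  v_{7} + v_{8} = 0  ⟹  sig = [2:]
  {1,2}:  v_{1} + v_{2} = v_{9}  ⟹  sig = [2:1]
  {3,7}:  v_{3} + v_{7} = v_{6}  ⟹  sig = [2:1]
  {6,8}:  v_{6} + v_{8} = v_{3}  ⟹  sig = [2:1]
  {6,9}:  v_{6} + v_{9} = v_{7}  ⟹  sig = [2:1]
  {5,11}:  v_{5} + v_{11} = v_{3} + v_{8}  ⟹  sig = [2:1,1]
  {2,3}:  v_{2} + v_{3} = v_{4} + v_{5} + v_{10}  ⟹  sig = [2:1,1,1]
  {2,11}:  v_{2} + v_{11} = v_{4} + v_{8} + v_{10}  ⟹  sig = [2:1,1,1]
  {2,6}:  v_{2} + v_{6} = v_{4} + v_{5} + v_{7} + v_{10}  ⟹  sig = [2:1,1,1,1]
  {7,11}:  v_{7} + v_{11} = v_{1} + v_{3} + v_{4} + v_{10}  ⟹  sig = [2:1,1,1,1]
  {9,11}:  v_{9} + v_{11} = v_{1} + v_{4} + v_{8} + v_{10}  ⟹  sig = [2:1,1,1,1]
  {6,11}:  v_{6} + v_{11} = v_{1} + 2·v_{3} + v_{4} + v_{10}  ⟹  sig = [2:1,1,1,2]
  {1,4,5,10}:  v_{1} + v_{4} + v_{5} + v_{10} = 0  ⟹  sig = [4:]
  {4,5,9,10}:  v_{4} + v_{5} + v_{9} + v_{10} = v_{2}  ⟹  sig = [4:1]
  {1,3,4,8,10}:  v_{1} + v_{3} + v_{4} + v_{8} + v_{10} = v_{11}  ⟹  sig = [5:1]

Sorted signature multiset PRS(X):
{ [2:] ×2,  [2:1] ×4,  [2:1,1],  [2:1,1,1] ×2,  [2:1,1,1,1] ×3,  [2:1,1,1,2],  [4:],  [4:1],  [5:1] }


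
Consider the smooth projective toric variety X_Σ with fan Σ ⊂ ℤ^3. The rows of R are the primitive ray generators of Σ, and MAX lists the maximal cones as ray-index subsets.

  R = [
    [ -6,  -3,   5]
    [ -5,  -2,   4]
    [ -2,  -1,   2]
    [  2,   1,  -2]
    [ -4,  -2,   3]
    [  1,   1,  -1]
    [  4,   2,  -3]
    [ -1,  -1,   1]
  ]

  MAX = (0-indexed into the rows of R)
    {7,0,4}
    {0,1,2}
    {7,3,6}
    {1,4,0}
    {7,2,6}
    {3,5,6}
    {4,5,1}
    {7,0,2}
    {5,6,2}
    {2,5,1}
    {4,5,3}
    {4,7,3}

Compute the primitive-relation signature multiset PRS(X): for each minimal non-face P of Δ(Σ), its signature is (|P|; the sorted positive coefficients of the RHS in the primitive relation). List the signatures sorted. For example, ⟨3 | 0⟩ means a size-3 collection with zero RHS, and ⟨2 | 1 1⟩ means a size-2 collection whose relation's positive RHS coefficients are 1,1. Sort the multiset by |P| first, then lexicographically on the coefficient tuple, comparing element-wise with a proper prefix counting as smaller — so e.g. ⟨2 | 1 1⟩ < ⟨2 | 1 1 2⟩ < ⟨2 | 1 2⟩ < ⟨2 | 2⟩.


Δ(Σ) — 8 vertices, 10 min non-faces:

  {2,3}:  v_{2} + v_{3} = 0 — sig = ⟨2 | 0⟩
  {4,6}:  v_{4} + v_{6} = 0 — sig = ⟨2 | 0⟩
  {5,7}:  v_{5} + v_{7} = 0 — sig = ⟨2 | 0⟩
  {0,3}:  v_{0} + v_{3} = v_{4} — sig = ⟨2 | 1⟩
  {0,5}:  v_{0} + v_{5} = v_{1} — sig = ⟨2 | 1⟩
  {0,6}:  v_{0} + v_{6} = v_{2} — sig = ⟨2 | 1⟩
  {1,7}:  v_{1} + v_{7} = v_{0} — sig = ⟨2 | 1⟩
  {2,4}:  v_{2} + v_{4} = v_{0} — sig = ⟨2 | 1⟩
  {1,3}:  v_{1} + v_{3} = v_{4} + v_{5} — sig = ⟨2 | 1 1⟩
  {1,6}:  v_{1} + v_{6} = v_{2} + v_{5} — sig = ⟨2 | 1 1⟩

Sorted signature multiset PRS(X):
    |P|=2: 10 collections, coeffs (), (), (), (1), (1), (1), (1), (1), (1,1), (1,1)


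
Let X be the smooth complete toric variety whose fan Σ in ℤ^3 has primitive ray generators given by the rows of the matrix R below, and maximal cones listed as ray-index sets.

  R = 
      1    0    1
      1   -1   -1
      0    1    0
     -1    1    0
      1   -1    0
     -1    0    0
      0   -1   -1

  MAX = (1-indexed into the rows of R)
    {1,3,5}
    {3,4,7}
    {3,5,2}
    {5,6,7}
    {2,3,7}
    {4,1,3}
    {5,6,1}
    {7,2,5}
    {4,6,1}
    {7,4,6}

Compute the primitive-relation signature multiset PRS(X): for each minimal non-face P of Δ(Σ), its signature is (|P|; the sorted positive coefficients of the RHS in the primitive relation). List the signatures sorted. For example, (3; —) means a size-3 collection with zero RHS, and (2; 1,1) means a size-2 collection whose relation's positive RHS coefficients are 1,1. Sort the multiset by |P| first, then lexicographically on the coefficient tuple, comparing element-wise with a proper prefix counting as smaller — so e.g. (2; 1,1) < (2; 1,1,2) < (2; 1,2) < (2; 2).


7 minimal non-faces of Δ(Σ) (on 7 rays):

  P = {4,5}:  v_{4} + v_{5} = 0  ⟹  sig = (2; —)
  P = {1,7}:  v_{1} + v_{7} = v_{5}  ⟹  sig = (2; 1)
  P = {2,6}:  v_{2} + v_{6} = v_{7}  ⟹  sig = (2; 1)
  P = {3,6}:  v_{3} + v_{6} = v_{4}  ⟹  sig = (2; 1)
  P = {2,4}:  v_{2} + v_{4} = v_{3} + v_{7}  ⟹  sig = (2; 1,1)
  P = {1,2}:  v_{1} + v_{2} = v_{3} + 2·v_{5}  ⟹  sig = (2; 1,2)
  P = {3,5,7}:  v_{3} + v_{5} + v_{7} = v_{2}  ⟹  sig = (3; 1)

Hence PRS(X_Σ) =
[(2; —), (2; 1), (2; 1), (2; 1), (2; 1,1), (2; 1,2), (3; 1)]


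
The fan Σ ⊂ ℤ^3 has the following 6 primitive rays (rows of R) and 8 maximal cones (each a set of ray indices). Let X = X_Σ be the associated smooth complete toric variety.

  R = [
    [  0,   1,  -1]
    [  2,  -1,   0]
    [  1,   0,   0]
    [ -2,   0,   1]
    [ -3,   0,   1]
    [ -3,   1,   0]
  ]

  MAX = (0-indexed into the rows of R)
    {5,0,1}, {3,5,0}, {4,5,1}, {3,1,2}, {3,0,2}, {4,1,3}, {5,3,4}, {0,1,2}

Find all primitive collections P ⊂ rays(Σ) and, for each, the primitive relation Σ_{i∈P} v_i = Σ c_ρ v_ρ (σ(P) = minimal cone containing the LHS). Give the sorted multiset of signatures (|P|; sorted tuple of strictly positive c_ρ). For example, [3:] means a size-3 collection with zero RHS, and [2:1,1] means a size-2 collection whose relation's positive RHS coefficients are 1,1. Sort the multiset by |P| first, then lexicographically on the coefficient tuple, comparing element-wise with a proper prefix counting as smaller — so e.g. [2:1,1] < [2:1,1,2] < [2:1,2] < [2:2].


5 minimal non-faces of Δ(Σ) (on 6 rays):

  P={0,4}:  v_{0} + v_{4} = v_{5}  ⇒ sig = [2:1]
  P={2,4}:  v_{2} + v_{4} = v_{3}  ⇒ sig = [2:1]
  P={2,5}:  v_{2} + v_{5} = v_{0} + v_{3}  ⇒ sig = [2:1,1]
  P={0,1,3}:  v_{0} + v_{1} + v_{3} = 0  ⇒ sig = [3:]
  P={1,3,5}:  v_{1} + v_{3} + v_{5} = v_{4}  ⇒ sig = [3:1]

Sorted signature multiset PRS(X):
    [2:1]
    [2:1]
    [2:1,1]
    [3:]
    [3:1]


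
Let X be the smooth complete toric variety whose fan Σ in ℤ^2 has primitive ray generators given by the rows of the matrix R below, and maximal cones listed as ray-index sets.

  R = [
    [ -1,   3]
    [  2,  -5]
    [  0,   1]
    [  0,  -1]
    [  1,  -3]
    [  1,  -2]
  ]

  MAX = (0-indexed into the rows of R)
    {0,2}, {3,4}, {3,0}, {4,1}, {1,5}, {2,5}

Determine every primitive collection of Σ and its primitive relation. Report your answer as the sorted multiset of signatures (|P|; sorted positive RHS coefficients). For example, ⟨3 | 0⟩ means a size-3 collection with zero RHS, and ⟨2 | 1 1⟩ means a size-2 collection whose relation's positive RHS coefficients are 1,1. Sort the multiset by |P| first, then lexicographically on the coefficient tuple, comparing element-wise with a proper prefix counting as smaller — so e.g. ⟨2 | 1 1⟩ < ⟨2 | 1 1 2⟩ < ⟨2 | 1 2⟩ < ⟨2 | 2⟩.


The 9 primitive collections of Σ (r=6, n=2):

  {0,4}:  v_{0} + v_{4} = 0  so sig = ⟨2 | 0⟩
  {2,3}:  v_{2} + v_{3} = 0  so sig = ⟨2 | 0⟩
  {0,1}:  v_{0} + v_{1} = v_{5}  so sig = ⟨2 | 1⟩
  {0,5}:  v_{0} + v_{5} = v_{2}  so sig = ⟨2 | 1⟩
  {2,4}:  v_{2} + v_{4} = v_{5}  so sig = ⟨2 | 1⟩
  {3,5}:  v_{3} + v_{5} = v_{4}  so sig = ⟨2 | 1⟩
  {4,5}:  v_{4} + v_{5} = v_{1}  so sig = ⟨2 | 1⟩
  {1,2}:  v_{1} + v_{2} = 2·v_{5}  so sig = ⟨2 | 2⟩
  {1,3}:  v_{1} + v_{3} = 2·v_{4}  so sig = ⟨2 | 2⟩

Signatures (|P|; sorted positive RHS coefficients), sorted:
    ⟨2 | 0⟩
    ⟨2 | 0⟩
    ⟨2 | 1⟩
    ⟨2 | 1⟩
    ⟨2 | 1⟩
    ⟨2 | 1⟩
    ⟨2 | 1⟩
    ⟨2 | 2⟩
    ⟨2 | 2⟩


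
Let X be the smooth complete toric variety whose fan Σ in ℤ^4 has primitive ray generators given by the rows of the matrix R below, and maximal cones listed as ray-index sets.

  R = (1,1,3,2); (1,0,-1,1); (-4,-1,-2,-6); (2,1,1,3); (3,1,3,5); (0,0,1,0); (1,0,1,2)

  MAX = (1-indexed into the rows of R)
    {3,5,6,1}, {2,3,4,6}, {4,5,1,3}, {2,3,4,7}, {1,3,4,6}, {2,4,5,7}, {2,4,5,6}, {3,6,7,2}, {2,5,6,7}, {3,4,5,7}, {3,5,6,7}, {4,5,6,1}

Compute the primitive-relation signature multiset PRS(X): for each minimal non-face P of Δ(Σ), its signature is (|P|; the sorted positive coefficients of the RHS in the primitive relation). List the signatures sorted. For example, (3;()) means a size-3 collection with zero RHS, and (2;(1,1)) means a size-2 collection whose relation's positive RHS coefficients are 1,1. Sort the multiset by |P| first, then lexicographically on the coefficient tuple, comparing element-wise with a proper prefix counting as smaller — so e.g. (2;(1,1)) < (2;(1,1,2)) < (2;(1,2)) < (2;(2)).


Primitive collections (5):

  {1,2}:  v_{1} + v_{2} = v_{4} + v_{6}  ⟹  sig = (2;(1,1))
  {1,7}:  v_{1} + v_{7} = v_{3} + 2·v_{5}  ⟹  sig = (2;(1,2))
  {2,3,5}:  v_{2} + v_{3} + v_{5} = 0  ⟹  sig = (3;())
  {4,6,7}:  v_{4} + v_{6} + v_{7} = v_{5}  ⟹  sig = (3;(1))
  {3,4,5,6}:  v_{3} + v_{4} + v_{5} + v_{6} = v_{1}  ⟹  sig = (4;(1))

Hence PRS(X_Σ) =
    (2;(1,1))
    (2;(1,2))
    (3;())
    (3;(1))
    (4;(1))


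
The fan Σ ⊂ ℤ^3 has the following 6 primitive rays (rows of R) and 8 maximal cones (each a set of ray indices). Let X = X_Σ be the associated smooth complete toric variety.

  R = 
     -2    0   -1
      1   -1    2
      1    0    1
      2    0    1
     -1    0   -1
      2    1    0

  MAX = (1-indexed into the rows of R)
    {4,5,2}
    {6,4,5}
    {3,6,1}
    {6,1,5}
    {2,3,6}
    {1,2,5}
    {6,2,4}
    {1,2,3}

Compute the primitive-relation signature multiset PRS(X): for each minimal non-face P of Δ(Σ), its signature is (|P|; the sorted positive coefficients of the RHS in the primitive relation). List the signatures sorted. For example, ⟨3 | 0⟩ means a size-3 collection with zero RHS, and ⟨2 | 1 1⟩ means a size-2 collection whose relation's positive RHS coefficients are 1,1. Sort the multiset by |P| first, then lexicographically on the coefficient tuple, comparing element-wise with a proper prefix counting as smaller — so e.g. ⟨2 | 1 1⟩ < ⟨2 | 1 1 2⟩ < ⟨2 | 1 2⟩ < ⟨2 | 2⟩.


Minimal non-faces — 5 found among 6 rays, 8 max cones:

  {1,4}:  v_{1} + v_{4} = 0  ⟹  sig = ⟨2 | 0⟩
  {3,5}:  v_{3} + v_{5} = 0  ⟹  sig = ⟨2 | 0⟩
  {3,4}:  v_{3} + v_{4} = v_{2} + v_{6}  ⟹  sig = ⟨2 | 1 1⟩
  {1,2,6}:  v_{1} + v_{2} + v_{6} = v_{3}  ⟹  sig = ⟨3 | 1⟩
  {2,5,6}:  v_{2} + v_{5} + v_{6} = v_{4}  ⟹  sig = ⟨3 | 1⟩

Sorted signature multiset PRS(X):
{ ⟨2 | 0⟩ ×2,  ⟨2 | 1 1⟩,  ⟨3 | 1⟩ ×2 }


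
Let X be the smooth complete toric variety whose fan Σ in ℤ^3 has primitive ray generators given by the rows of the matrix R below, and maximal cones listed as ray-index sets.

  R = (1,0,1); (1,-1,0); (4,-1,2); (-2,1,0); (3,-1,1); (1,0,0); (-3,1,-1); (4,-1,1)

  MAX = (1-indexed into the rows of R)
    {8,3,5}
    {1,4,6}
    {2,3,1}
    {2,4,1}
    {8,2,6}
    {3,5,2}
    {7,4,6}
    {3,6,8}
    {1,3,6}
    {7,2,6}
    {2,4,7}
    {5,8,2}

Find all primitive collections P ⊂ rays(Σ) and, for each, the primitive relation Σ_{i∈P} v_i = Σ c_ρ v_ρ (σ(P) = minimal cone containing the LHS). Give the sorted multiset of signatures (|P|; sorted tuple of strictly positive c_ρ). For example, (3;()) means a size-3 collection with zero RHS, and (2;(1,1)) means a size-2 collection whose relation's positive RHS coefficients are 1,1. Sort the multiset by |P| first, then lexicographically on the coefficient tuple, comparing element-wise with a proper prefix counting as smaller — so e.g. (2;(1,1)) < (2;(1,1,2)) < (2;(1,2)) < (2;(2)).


Primitive collections (14):

  • {5,7}:  v_{5} + v_{7} = 0  ⟹  sig = (2;())
  • {1,5}:  v_{1} + v_{5} = v_{3}  ⟹  sig = (2;(1))
  • {1,7}:  v_{1} + v_{7} = v_{4}  ⟹  sig = (2;(1))
  • {3,7}:  v_{3} + v_{7} = v_{1}  ⟹  sig = (2;(1))
  • {4,5}:  v_{4} + v_{5} = v_{1}  ⟹  sig = (2;(1))
  • {5,6}:  v_{5} + v_{6} = v_{8}  ⟹  sig = (2;(1))
  • {7,8}:  v_{7} + v_{8} = v_{6}  ⟹  sig = (2;(1))
  • {1,8}:  v_{1} + v_{8} = v_{3} + v_{6}  ⟹  sig = (2;(1,1))
  • {4,8}:  v_{4} + v_{8} = v_{1} + v_{6}  ⟹  sig = (2;(1,1))
  • {3,4}:  v_{3} + v_{4} = 2·v_{1}  ⟹  sig = (2;(2))
  • {2,4,6}:  v_{2} + v_{4} + v_{6} = 0  ⟹  sig = (3;())
  • {1,2,6}:  v_{1} + v_{2} + v_{6} = v_{5}  ⟹  sig = (3;(1))
  • {2,3,6}:  v_{2} + v_{3} + v_{6} = 2·v_{5}  ⟹  sig = (3;(2))
  • {2,3,8}:  v_{2} + v_{3} + v_{8} = 3·v_{5}  ⟹  sig = (3;(3))

so the primitive-relation signature multiset is
[(2;()), (2;(1)), (2;(1)), (2;(1)), (2;(1)), (2;(1)), (2;(1)), (2;(1,1)), (2;(1,1)), (2;(2)), (3;()), (3;(1)), (3;(2)), (3;(3))]


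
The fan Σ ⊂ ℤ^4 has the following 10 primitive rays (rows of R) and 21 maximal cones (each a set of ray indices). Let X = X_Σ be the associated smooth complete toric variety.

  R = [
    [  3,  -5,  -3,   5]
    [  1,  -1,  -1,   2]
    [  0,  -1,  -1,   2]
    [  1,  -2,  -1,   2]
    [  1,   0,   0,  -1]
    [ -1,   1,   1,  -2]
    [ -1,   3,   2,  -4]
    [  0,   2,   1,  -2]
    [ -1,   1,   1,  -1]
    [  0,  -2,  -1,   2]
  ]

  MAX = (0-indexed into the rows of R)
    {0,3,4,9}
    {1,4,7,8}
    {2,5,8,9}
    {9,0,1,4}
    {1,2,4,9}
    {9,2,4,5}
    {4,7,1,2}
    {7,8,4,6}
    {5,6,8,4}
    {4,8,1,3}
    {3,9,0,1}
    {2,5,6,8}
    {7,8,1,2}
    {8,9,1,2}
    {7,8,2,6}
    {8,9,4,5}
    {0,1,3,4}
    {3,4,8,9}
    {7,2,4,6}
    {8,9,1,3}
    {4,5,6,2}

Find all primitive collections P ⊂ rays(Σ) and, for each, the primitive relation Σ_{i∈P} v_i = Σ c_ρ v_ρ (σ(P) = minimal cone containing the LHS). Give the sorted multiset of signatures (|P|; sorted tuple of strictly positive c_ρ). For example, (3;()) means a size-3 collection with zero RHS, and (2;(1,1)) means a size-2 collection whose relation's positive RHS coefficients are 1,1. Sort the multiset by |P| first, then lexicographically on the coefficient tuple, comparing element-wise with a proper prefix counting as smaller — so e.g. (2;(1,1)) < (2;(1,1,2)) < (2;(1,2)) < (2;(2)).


|primitive collections| = 17. Relations:

  {1,5}:  v_{1} + v_{5} = 0 ; sig = (2;())
  {7,9}:  v_{7} + v_{9} = 0 ; sig = (2;())
  {1,6}:  v_{1} + v_{6} = v_{7} ; sig = (2;(1))
  {5,7}:  v_{5} + v_{7} = v_{6} ; sig = (2;(1))
  {6,9}:  v_{6} + v_{9} = v_{5} ; sig = (2;(1))
  {0,6}:  v_{0} + v_{6} = v_{3} + v_{4} ; sig = (2;(1,1))
  {2,3}:  v_{2} + v_{3} = v_{1} + v_{9} ; sig = (2;(1,1))
  {3,6}:  v_{3} + v_{6} = v_{4} + v_{8} ; sig = (2;(1,1))
  {0,5}:  v_{0} + v_{5} = v_{3} + v_{4} + v_{9} ; sig = (2;(1,1,1))
  {0,7}:  v_{0} + v_{7} = v_{1} + v_{3} + v_{4} ; sig = (2;(1,1,1))
  {3,5}:  v_{3} + v_{5} = v_{4} + v_{8} + v_{9} ; sig = (2;(1,1,1))
  {3,7}:  v_{3} + v_{7} = v_{1} + v_{4} + v_{8} ; sig = (2;(1,1,1))
  {0,2}:  v_{0} + v_{2} = 2·v_{1} + v_{4} + 2·v_{9} ; sig = (2;(1,2,2))
  {0,8}:  v_{0} + v_{8} = 2·v_{3} ; sig = (2;(2))
  {2,4,8}:  v_{2} + v_{4} + v_{8} = 0 ; sig = (3;())
  {1,3,4,9}:  v_{1} + v_{3} + v_{4} + v_{9} = v_{0} ; sig = (4;(1))
  {1,4,8,9}:  v_{1} + v_{4} + v_{8} + v_{9} = v_{3} ; sig = (4;(1))

Signatures (|P|; sorted positive RHS coefficients), sorted:
    (2;())
    (2;())
    (2;(1))
    (2;(1))
    (2;(1))
    (2;(1,1))
    (2;(1,1))
    (2;(1,1))
    (2;(1,1,1))
    (2;(1,1,1))
    (2;(1,1,1))
    (2;(1,1,1))
    (2;(1,2,2))
    (2;(2))
    (3;())
    (4;(1))
    (4;(1))


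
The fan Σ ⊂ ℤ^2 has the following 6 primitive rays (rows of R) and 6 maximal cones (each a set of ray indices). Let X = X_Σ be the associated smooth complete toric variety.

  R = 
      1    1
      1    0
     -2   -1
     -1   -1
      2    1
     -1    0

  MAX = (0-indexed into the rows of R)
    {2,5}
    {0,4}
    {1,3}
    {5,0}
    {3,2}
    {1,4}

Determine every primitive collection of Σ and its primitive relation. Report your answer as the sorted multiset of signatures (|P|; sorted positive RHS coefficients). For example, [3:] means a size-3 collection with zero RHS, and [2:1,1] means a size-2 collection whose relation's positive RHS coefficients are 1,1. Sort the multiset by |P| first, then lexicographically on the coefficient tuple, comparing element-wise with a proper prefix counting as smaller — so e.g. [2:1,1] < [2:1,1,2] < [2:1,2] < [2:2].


Primitive collections (9):

  P={0,3}:  v_{0} + v_{3} = 0  so sig = [2:]
  P={1,5}:  v_{1} + v_{5} = 0  so sig = [2:]
  P={2,4}:  v_{2} + v_{4} = 0  so sig = [2:]
  P={0,1}:  v_{0} + v_{1} = v_{4}  so sig = [2:1]
  P={0,2}:  v_{0} + v_{2} = v_{5}  so sig = [2:1]
  P={1,2}:  v_{1} + v_{2} = v_{3}  so sig = [2:1]
  P={3,4}:  v_{3} + v_{4} = v_{1}  so sig = [2:1]
  P={3,5}:  v_{3} + v_{5} = v_{2}  so sig = [2:1]
  P={4,5}:  v_{4} + v_{5} = v_{0}  so sig = [2:1]

Signatures (|P|; sorted positive RHS coefficients), sorted:
{ [2:] ×3,  [2:1] ×6 }


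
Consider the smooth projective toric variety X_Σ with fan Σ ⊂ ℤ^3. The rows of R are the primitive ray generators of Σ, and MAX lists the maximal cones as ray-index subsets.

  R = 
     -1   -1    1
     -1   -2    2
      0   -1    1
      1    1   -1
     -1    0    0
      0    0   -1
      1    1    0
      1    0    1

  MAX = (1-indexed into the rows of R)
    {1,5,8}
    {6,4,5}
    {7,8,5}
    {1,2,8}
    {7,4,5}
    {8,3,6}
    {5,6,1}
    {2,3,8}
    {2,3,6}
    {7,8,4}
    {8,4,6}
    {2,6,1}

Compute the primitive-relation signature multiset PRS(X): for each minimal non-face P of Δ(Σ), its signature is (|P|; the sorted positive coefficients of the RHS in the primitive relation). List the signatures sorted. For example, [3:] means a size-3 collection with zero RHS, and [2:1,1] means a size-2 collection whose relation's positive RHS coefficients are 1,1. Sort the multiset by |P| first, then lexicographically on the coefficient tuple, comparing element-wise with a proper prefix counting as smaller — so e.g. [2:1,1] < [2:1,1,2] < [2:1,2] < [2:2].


14 collections generate NE(X_Σ); each relation:

  {1,4}:  v_{1} + v_{4} = 0 ; sig = [2:]
  {1,3}:  v_{1} + v_{3} = v_{2} ; sig = [2:1]
  {2,4}:  v_{2} + v_{4} = v_{3} ; sig = [2:1]
  {3,5}:  v_{3} + v_{5} = v_{1} ; sig = [2:1]
  {3,7}:  v_{3} + v_{7} = v_{8} ; sig = [2:1]
  {6,7}:  v_{6} + v_{7} = v_{4} ; sig = [2:1]
  {1,7}:  v_{1} + v_{7} = v_{5} + v_{8} ; sig = [2:1,1]
  {2,7}:  v_{2} + v_{7} = v_{1} + v_{8} ; sig = [2:1,1]
  {3,4}:  v_{3} + v_{4} = v_{6} + v_{8} ; sig = [2:1,1]
  {2,5}:  v_{2} + v_{5} = 2·v_{1} ; sig = [2:2]
  {5,6,8}:  v_{5} + v_{6} + v_{8} = 0 ; sig = [3:]
  {1,6,8}:  v_{1} + v_{6} + v_{8} = v_{3} ; sig = [3:1]
  {4,5,8}:  v_{4} + v_{5} + v_{8} = v_{7} ; sig = [3:1]
  {2,6,8}:  v_{2} + v_{6} + v_{8} = 2·v_{3} ; sig = [3:2]

Signatures (|P|; sorted positive RHS coefficients), sorted:
[[2:], [2:1], [2:1], [2:1], [2:1], [2:1], [2:1,1], [2:1,1], [2:1,1], [2:2], [3:], [3:1], [3:1], [3:2]]


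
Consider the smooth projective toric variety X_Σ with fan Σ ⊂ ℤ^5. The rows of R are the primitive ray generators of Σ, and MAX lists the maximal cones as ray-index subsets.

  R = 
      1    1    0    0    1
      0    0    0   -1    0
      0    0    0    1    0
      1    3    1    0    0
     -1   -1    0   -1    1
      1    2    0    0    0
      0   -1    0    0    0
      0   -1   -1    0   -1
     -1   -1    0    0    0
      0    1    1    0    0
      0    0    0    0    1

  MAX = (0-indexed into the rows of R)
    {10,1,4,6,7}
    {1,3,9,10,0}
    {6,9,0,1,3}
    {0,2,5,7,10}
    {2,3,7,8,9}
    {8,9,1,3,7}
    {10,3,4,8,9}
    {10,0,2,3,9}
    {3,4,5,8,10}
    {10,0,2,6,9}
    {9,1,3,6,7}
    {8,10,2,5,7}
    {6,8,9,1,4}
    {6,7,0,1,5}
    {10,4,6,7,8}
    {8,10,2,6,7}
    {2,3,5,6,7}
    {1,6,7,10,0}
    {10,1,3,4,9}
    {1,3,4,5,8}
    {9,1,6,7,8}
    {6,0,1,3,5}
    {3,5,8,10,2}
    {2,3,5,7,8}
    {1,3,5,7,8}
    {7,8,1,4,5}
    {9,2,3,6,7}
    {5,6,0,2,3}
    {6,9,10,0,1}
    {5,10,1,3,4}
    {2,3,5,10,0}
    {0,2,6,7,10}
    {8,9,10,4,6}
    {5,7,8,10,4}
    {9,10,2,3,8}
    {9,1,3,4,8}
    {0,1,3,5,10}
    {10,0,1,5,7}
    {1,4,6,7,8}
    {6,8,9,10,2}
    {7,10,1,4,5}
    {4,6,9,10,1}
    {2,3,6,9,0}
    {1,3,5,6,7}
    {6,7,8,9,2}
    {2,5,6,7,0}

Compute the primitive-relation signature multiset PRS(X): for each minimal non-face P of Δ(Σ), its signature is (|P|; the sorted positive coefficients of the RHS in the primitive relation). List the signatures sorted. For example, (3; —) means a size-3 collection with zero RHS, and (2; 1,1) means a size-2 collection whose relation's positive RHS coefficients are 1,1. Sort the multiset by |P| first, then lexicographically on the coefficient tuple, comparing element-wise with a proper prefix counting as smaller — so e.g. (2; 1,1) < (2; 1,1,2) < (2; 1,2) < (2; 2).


The 18 primitive collections of Σ (r=11, n=5):

  {1,2}:  v_{1} + v_{2} = 0  ⇒ sig = (2; —)
  {0,8}:  v_{0} + v_{8} = v_{10}  ⇒ sig = (2; 1)
  {5,9}:  v_{5} + v_{9} = v_{3}  ⇒ sig = (2; 1)
  {2,4}:  v_{2} + v_{4} = v_{8} + v_{10}  ⇒ sig = (2; 1,1)
  {0,4}:  v_{0} + v_{4} = v_{1} + 2·v_{10}  ⇒ sig = (2; 1,2)
  {5,6,8}:  v_{5} + v_{6} + v_{8} = 0  ⇒ sig = (3; —)
  {7,9,10}:  v_{7} + v_{9} + v_{10} = 0  ⇒ sig = (3; —)
  {1,8,10}:  v_{1} + v_{8} + v_{10} = v_{4}  ⇒ sig = (3; 1)
  {3,6,8}:  v_{3} + v_{6} + v_{8} = v_{9}  ⇒ sig = (3; 1)
  {3,7,10}:  v_{3} + v_{7} + v_{10} = v_{5}  ⇒ sig = (3; 1)
  {5,6,10}:  v_{5} + v_{6} + v_{10} = v_{0}  ⇒ sig = (3; 1)
  {0,7,9}:  v_{0} + v_{7} + v_{9} = v_{5} + v_{6}  ⇒ sig = (3; 1,1)
  {3,6,10}:  v_{3} + v_{6} + v_{10} = v_{0} + v_{9}  ⇒ sig = (3; 1,1)
  {4,5,6}:  v_{4} + v_{5} + v_{6} = v_{1} + v_{10}  ⇒ sig = (3; 1,1)
  {4,7,9}:  v_{4} + v_{7} + v_{9} = v_{1} + v_{8}  ⇒ sig = (3; 1,1)
  {3,4,6}:  v_{3} + v_{4} + v_{6} = v_{1} + v_{9} + v_{10}  ⇒ sig = (3; 1,1,1)
  {3,4,7}:  v_{3} + v_{4} + v_{7} = v_{1} + v_{5} + v_{8}  ⇒ sig = (3; 1,1,1)
  {0,3,7}:  v_{0} + v_{3} + v_{7} = 2·v_{5} + v_{6}  ⇒ sig = (3; 1,2)

Hence PRS(X_Σ) =
{ (2; —),  (2; 1) ×2,  (2; 1,1),  (2; 1,2),  (3; —) ×2,  (3; 1) ×4,  (3; 1,1) ×4,  (3; 1,1,1) ×2,  (3; 1,2) }


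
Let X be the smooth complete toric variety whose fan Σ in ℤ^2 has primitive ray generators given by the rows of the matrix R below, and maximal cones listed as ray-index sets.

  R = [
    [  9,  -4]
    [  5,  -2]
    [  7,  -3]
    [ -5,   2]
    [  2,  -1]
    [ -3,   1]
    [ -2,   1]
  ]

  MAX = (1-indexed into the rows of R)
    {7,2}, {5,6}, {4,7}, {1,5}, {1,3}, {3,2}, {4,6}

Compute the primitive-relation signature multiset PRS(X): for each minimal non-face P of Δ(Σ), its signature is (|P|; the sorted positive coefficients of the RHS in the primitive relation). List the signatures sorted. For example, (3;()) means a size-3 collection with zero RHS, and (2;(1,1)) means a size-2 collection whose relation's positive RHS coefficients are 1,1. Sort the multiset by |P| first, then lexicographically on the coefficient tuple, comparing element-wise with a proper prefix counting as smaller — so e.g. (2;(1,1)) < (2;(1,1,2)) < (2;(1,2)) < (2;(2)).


Minimal non-faces — 14 found among 7 rays, 7 max cones:

  {2,4}:  v_{2} + v_{4} = 0 — sig = (2;())
  {5,7}:  v_{5} + v_{7} = 0 — sig = (2;())
  {1,7}:  v_{1} + v_{7} = v_{3} — sig = (2;(1))
  {2,5}:  v_{2} + v_{5} = v_{3} — sig = (2;(1))
  {2,6}:  v_{2} + v_{6} = v_{5} — sig = (2;(1))
  {3,4}:  v_{3} + v_{4} = v_{5} — sig = (2;(1))
  {3,5}:  v_{3} + v_{5} = v_{1} — sig = (2;(1))
  {3,7}:  v_{3} + v_{7} = v_{2} — sig = (2;(1))
  {4,5}:  v_{4} + v_{5} = v_{6} — sig = (2;(1))
  {6,7}:  v_{6} + v_{7} = v_{4} — sig = (2;(1))
  {1,2}:  v_{1} + v_{2} = 2·v_{3} — sig = (2;(2))
  {1,4}:  v_{1} + v_{4} = 2·v_{5} — sig = (2;(2))
  {3,6}:  v_{3} + v_{6} = 2·v_{5} — sig = (2;(2))
  {1,6}:  v_{1} + v_{6} = 3·v_{5} — sig = (2;(3))

so the primitive-relation signature multiset is
[(2;()), (2;()), (2;(1)), (2;(1)), (2;(1)), (2;(1)), (2;(1)), (2;(1)), (2;(1)), (2;(1)), (2;(2)), (2;(2)), (2;(2)), (2;(3))]


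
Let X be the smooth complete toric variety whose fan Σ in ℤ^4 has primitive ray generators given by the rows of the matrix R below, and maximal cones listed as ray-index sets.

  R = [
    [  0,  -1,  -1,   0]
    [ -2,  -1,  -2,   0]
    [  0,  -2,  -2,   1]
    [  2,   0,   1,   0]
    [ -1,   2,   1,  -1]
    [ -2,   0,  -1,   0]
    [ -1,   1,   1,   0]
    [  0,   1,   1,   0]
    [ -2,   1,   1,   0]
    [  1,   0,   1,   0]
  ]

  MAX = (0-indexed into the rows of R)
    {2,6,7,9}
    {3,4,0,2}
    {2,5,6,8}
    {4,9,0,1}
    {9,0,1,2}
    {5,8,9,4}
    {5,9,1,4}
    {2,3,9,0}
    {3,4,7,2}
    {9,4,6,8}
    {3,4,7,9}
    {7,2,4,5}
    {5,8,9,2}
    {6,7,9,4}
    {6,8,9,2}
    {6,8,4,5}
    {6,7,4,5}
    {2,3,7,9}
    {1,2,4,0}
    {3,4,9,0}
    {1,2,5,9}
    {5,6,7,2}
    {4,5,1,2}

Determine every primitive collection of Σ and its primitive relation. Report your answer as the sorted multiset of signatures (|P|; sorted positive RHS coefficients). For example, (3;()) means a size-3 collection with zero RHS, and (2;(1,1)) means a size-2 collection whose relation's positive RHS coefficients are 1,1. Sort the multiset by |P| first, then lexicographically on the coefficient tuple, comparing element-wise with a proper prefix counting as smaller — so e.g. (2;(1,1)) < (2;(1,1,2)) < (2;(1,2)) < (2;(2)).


Δ(Σ) — 10 vertices, 17 min non-faces:

  P = {0,7}:  v_{0} + v_{7} = 0  ⟹  sig = (2;())
  P = {3,5}:  v_{3} + v_{5} = 0  ⟹  sig = (2;())
  P = {0,5}:  v_{0} + v_{5} = v_{1}  ⟹  sig = (2;(1))
  P = {1,3}:  v_{1} + v_{3} = v_{0}  ⟹  sig = (2;(1))
  P = {1,7}:  v_{1} + v_{7} = v_{5}  ⟹  sig = (2;(1))
  P = {0,6}:  v_{0} + v_{6} = v_{5} + v_{9}  ⟹  sig = (2;(1,1))
  P = {3,6}:  v_{3} + v_{6} = v_{7} + v_{9}  ⟹  sig = (2;(1,1))
  P = {3,8}:  v_{3} + v_{8} = v_{6} + v_{9}  ⟹  sig = (2;(1,1))
  P = {1,6}:  v_{1} + v_{6} = 2·v_{5} + v_{9}  ⟹  sig = (2;(1,2))
  P = {7,8}:  v_{7} + v_{8} = 2·v_{6}  ⟹  sig = (2;(2))
  P = {0,8}:  v_{0} + v_{8} = 2·v_{5} + 2·v_{9}  ⟹  sig = (2;(2,2))
  P = {1,8}:  v_{1} + v_{8} = 3·v_{5} + 2·v_{9}  ⟹  sig = (2;(2,3))
  P = {2,4,9}:  v_{2} + v_{4} + v_{9} = 0  ⟹  sig = (3;())
  P = {5,6,9}:  v_{5} + v_{6} + v_{9} = v_{8}  ⟹  sig = (3;(1))
  P = {5,7,9}:  v_{5} + v_{7} + v_{9} = v_{6}  ⟹  sig = (3;(1))
  P = {2,4,6}:  v_{2} + v_{4} + v_{6} = v_{5} + v_{7}  ⟹  sig = (3;(1,1))
  P = {2,4,8}:  v_{2} + v_{4} + v_{8} = v_{5} + v_{6}  ⟹  sig = (3;(1,1))

Hence PRS(X_Σ) =
{ (2;()) ×2,  (2;(1)) ×3,  (2;(1,1)) ×3,  (2;(1,2)),  (2;(2)),  (2;(2,2)),  (2;(2,3)),  (3;()),  (3;(1)) ×2,  (3;(1,1)) ×2 }
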